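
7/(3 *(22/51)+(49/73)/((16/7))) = 138992/31527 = 4.41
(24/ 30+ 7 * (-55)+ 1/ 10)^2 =14753281/ 100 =147532.81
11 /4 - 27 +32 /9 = -745 /36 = -20.69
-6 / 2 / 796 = -3 / 796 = -0.00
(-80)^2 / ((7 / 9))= 8228.57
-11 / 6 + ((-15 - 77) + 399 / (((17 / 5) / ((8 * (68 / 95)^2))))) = 220691 / 570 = 387.18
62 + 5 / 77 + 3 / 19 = 91032 / 1463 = 62.22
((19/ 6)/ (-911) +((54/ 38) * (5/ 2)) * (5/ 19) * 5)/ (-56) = -1152127/ 13812582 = -0.08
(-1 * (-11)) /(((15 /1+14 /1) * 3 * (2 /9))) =33 /58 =0.57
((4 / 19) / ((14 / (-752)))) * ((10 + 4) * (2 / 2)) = -3008 / 19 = -158.32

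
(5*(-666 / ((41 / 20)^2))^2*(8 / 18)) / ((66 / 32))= 841113600000 / 31083371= 27059.92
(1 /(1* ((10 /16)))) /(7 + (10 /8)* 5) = 0.12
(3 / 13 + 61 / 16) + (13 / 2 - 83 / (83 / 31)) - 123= -29839 / 208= -143.46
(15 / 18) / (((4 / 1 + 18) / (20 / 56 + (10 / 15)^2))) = 505 / 16632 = 0.03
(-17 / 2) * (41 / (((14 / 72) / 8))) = -14338.29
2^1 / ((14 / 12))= 12 / 7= 1.71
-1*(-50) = 50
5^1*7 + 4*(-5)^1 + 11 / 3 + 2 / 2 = 59 / 3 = 19.67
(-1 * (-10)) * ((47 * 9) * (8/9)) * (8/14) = 15040/7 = 2148.57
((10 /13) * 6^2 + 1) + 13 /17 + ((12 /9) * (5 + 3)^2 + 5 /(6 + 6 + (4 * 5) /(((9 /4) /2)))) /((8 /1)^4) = 21453820043 /727793664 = 29.48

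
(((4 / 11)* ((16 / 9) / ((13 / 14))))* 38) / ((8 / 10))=33.07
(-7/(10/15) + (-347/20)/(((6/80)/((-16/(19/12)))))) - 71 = 85735/38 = 2256.18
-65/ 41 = -1.59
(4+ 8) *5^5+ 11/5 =187511/5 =37502.20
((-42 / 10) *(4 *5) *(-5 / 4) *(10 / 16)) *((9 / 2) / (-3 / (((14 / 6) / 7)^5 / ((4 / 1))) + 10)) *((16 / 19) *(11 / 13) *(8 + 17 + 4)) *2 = -4.20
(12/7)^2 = 2.94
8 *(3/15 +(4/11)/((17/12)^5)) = 164760536/78092135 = 2.11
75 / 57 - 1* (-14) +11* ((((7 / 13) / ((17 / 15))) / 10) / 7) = 129249 / 8398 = 15.39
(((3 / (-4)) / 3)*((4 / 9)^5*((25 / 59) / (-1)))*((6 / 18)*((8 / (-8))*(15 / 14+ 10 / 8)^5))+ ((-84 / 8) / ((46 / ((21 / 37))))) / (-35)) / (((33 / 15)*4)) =-56179627671691 / 13154921046296568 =-0.00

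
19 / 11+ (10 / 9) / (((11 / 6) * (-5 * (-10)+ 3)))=3041 / 1749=1.74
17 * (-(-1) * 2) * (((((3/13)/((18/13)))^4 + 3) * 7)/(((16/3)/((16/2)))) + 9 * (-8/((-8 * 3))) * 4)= 639047/432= 1479.28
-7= -7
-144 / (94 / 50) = -3600 / 47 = -76.60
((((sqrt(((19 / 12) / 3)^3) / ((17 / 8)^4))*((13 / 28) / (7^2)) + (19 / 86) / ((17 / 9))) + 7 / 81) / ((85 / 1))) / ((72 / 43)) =169936*sqrt(19) / 591718305465 + 4817 / 3370896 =0.00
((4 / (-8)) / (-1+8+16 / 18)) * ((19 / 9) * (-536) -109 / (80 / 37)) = 851017 / 11360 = 74.91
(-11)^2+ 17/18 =121.94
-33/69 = -0.48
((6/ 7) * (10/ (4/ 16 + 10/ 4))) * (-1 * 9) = -2160/ 77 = -28.05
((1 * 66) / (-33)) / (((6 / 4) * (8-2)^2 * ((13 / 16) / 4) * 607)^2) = -2048 / 45393285249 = -0.00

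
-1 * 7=-7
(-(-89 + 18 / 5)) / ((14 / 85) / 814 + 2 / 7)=20680891 / 69239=298.69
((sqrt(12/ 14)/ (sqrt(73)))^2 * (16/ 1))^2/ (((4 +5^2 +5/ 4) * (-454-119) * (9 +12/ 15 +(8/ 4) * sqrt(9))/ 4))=-245760/ 476746627049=-0.00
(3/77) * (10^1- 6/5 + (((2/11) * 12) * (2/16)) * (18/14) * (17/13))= 139017/385385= 0.36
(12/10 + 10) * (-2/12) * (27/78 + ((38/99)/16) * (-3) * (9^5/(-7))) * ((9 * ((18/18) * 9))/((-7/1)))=13120.96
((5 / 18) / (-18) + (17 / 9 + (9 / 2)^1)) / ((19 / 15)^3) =258125 / 82308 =3.14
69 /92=3 /4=0.75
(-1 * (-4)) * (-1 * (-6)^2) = -144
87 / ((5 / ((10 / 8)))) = 87 / 4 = 21.75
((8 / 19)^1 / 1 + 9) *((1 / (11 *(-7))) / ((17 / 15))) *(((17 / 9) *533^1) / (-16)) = 477035 / 70224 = 6.79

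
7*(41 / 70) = 41 / 10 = 4.10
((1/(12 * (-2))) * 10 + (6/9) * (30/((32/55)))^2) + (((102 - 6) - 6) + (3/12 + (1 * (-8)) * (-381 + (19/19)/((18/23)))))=4900.07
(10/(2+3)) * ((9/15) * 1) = 6/5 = 1.20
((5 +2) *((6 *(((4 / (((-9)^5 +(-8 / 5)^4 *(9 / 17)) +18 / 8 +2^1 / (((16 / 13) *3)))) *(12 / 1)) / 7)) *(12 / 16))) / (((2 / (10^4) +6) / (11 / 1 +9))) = -5508000000000 / 451692007568389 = -0.01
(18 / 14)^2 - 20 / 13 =73 / 637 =0.11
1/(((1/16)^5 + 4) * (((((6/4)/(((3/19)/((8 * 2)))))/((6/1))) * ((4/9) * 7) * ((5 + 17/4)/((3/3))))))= 7077888/20640174905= 0.00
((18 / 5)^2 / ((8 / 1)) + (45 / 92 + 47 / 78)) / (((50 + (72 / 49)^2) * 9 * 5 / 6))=584016839 / 84251173500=0.01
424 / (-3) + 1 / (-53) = -22475 / 159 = -141.35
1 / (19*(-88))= -1 / 1672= -0.00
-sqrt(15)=-3.87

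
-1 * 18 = -18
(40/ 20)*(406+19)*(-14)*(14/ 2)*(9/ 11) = -749700/ 11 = -68154.55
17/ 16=1.06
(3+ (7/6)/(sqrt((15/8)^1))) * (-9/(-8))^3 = 567 * sqrt(30)/2560+ 2187/512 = 5.48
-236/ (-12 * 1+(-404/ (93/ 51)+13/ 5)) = 36580/ 35797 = 1.02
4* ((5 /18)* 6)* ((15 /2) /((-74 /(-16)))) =10.81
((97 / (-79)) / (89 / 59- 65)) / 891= 5723 / 263677194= 0.00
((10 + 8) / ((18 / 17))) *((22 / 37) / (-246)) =-187 / 4551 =-0.04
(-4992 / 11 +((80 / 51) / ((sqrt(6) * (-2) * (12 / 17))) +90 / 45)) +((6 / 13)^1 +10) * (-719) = -1140234 / 143 - 5 * sqrt(6) / 27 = -7974.12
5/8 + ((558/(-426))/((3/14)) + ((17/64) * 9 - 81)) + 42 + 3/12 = -190153/4544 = -41.85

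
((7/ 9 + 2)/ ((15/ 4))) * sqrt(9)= 20/ 9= 2.22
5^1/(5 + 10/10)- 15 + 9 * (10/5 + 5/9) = 53/6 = 8.83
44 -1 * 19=25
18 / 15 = 6 / 5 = 1.20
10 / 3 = 3.33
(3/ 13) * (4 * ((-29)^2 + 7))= 10176/ 13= 782.77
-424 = -424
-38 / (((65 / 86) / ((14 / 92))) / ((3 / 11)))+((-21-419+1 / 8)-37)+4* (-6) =-66169627 / 131560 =-502.96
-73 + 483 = 410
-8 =-8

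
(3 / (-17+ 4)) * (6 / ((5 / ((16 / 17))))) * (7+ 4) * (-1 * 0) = 0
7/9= 0.78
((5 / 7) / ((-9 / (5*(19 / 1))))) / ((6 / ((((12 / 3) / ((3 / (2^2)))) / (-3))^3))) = 972800 / 137781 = 7.06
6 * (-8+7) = -6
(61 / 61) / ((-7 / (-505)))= 505 / 7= 72.14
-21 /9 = -7 /3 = -2.33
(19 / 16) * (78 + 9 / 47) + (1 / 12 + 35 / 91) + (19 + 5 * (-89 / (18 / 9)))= -3231349 / 29328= -110.18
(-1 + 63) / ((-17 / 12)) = -744 / 17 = -43.76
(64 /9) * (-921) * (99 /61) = -648384 /61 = -10629.25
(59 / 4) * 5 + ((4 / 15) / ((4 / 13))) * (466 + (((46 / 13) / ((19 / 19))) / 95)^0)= 28709 / 60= 478.48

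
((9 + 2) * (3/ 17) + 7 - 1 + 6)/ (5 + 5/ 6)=1422/ 595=2.39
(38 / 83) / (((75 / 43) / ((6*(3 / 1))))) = 9804 / 2075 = 4.72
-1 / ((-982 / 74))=37 / 491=0.08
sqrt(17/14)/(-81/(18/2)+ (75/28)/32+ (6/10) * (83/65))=-20800 * sqrt(238)/2373321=-0.14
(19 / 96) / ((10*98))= 19 / 94080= 0.00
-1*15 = -15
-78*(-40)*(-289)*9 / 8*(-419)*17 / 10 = 722549997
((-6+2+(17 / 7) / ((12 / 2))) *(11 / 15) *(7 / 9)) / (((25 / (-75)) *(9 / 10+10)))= 1661 / 2943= 0.56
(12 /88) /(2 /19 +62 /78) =2223 /14674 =0.15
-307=-307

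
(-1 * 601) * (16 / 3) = -9616 / 3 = -3205.33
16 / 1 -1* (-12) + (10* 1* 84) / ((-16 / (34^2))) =-60662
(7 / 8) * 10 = 35 / 4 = 8.75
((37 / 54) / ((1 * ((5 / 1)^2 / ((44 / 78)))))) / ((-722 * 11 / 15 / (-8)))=148 / 633555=0.00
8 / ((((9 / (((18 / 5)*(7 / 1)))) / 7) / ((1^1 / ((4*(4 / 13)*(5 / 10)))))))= 1274 / 5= 254.80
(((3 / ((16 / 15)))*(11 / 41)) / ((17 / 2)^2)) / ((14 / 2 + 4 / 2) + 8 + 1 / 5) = 2475 / 4076056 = 0.00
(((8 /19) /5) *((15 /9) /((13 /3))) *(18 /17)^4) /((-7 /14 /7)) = -11757312 /20629687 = -0.57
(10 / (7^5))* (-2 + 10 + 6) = 0.01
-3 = -3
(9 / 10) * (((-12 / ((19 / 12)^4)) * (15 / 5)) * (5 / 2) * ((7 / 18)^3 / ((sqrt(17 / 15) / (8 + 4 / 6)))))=-856128 * sqrt(255) / 2215457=-6.17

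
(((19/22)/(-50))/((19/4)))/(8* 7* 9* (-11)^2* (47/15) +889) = -1/52792355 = -0.00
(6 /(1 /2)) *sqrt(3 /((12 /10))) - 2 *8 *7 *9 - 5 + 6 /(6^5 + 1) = -7878095 /7777 + 6 *sqrt(10) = -994.03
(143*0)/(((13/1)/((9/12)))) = 0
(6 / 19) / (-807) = -2 / 5111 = -0.00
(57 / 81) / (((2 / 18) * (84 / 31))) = 589 / 252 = 2.34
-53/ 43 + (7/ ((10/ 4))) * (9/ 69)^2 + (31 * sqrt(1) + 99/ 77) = 24760741/ 796145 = 31.10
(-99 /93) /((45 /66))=-242 /155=-1.56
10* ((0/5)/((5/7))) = 0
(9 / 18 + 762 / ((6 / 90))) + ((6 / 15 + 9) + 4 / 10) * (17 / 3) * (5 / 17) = 68681 / 6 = 11446.83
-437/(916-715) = -437/201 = -2.17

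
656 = 656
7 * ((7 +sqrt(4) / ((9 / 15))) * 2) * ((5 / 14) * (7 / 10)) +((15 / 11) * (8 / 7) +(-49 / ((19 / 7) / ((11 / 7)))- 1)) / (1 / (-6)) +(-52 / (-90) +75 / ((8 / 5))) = 131922449 / 526680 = 250.48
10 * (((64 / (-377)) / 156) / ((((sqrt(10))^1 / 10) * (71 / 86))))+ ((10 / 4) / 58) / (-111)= -13760 * sqrt(10) / 1043913 - 5 / 12876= -0.04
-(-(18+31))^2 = -2401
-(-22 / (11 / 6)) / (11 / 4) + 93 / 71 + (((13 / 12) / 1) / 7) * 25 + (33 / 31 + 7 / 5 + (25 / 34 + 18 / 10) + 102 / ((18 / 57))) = 58349778733 / 172866540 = 337.54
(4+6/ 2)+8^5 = 32775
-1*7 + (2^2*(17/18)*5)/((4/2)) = 22/9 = 2.44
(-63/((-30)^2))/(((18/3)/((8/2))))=-7/150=-0.05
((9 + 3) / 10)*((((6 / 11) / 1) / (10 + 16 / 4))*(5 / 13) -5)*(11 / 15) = -4.39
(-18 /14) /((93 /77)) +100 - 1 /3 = 9170 /93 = 98.60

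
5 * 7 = 35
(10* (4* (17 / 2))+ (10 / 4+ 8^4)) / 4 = 8877 / 8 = 1109.62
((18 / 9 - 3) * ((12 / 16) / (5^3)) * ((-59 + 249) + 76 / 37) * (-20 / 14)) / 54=3553 / 116550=0.03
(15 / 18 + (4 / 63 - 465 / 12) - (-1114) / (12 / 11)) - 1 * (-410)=351115 / 252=1393.31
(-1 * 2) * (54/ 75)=-36/ 25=-1.44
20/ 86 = 10/ 43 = 0.23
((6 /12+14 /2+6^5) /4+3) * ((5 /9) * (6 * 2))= 25985 /2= 12992.50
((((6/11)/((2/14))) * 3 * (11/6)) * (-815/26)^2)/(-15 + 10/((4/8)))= 2789745/676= 4126.84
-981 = -981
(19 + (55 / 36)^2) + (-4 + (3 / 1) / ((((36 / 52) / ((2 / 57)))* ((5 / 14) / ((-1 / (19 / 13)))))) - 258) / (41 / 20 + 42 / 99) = -64692160439 / 764008848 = -84.67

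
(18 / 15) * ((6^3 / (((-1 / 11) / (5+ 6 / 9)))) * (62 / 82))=-2504304 / 205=-12216.12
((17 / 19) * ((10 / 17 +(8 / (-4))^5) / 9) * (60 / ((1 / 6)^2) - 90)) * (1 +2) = -368460 / 19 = -19392.63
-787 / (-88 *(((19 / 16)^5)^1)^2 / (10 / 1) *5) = 216328912764928 / 67441728835811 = 3.21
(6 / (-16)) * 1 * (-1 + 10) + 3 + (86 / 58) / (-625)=-54719 / 145000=-0.38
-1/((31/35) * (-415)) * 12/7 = 12/2573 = 0.00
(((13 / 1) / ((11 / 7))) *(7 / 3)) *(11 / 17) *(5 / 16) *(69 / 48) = 73255 / 13056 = 5.61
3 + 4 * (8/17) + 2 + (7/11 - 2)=1032/187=5.52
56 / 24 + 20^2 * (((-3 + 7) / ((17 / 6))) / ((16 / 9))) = 319.98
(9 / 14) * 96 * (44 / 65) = 41.78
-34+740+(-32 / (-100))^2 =441314 / 625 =706.10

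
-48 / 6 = -8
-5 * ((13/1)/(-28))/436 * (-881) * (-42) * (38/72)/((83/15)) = 5440175/289504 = 18.79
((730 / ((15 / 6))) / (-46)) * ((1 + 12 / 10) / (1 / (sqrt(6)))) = -34.21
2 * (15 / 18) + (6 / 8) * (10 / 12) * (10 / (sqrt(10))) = 5 / 3 + 5 * sqrt(10) / 8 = 3.64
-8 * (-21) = 168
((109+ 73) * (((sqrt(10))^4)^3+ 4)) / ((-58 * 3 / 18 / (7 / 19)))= -3822015288 / 551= -6936506.87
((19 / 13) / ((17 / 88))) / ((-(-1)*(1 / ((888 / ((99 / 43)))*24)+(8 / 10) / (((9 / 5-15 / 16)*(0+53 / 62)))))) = 622603255296 / 89301206839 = 6.97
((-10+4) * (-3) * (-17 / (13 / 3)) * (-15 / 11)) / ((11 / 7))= 96390 / 1573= 61.28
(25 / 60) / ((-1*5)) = -1 / 12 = -0.08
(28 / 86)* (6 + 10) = 224 / 43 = 5.21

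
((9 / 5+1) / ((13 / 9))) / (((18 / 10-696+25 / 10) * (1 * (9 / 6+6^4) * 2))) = -84 / 77781665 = -0.00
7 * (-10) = -70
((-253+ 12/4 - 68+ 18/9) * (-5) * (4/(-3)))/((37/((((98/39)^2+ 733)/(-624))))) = 444176315/6584409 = 67.46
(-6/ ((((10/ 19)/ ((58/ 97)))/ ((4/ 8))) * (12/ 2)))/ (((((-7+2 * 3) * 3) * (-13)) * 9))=-551/ 340470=-0.00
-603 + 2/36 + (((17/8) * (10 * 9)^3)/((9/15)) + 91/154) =255545992/99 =2581272.65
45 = 45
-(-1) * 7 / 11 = 7 / 11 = 0.64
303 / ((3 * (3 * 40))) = 101 / 120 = 0.84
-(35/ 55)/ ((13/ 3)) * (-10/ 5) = 42/ 143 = 0.29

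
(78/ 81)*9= 26/ 3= 8.67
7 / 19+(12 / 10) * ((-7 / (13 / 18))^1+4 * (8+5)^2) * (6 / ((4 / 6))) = 8887667 / 1235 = 7196.49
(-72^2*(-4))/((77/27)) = 559872/77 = 7271.06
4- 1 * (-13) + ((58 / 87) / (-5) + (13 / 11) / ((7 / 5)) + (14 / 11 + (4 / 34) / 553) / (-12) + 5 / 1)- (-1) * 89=5245981 / 47005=111.60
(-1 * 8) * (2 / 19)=-16 / 19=-0.84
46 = 46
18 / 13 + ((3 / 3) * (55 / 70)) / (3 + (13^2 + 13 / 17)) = 67505 / 48594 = 1.39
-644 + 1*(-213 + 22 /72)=-30841 /36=-856.69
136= 136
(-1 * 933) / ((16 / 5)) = -4665 / 16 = -291.56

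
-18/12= -3/2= -1.50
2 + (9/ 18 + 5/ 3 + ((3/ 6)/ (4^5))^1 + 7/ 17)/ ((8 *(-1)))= 1401805/ 835584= 1.68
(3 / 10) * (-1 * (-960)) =288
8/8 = 1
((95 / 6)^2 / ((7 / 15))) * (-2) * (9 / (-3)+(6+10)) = -13967.26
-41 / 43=-0.95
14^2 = 196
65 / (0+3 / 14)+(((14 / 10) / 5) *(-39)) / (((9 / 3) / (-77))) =43771 / 75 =583.61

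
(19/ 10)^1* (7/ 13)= 133/ 130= 1.02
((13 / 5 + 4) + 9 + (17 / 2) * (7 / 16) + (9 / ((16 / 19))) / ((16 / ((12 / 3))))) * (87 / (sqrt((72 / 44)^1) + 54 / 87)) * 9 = -1757680749 / 205760 + 1544628537 * sqrt(22) / 411520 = 9062.96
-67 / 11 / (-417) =67 / 4587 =0.01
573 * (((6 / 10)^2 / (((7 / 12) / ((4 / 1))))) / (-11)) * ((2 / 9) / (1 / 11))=-55008 / 175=-314.33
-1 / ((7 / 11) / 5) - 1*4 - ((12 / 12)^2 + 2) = -104 / 7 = -14.86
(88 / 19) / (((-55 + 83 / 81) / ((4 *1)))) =-7128 / 20767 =-0.34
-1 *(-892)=892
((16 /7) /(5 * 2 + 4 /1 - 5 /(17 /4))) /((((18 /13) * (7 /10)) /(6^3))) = 212160 /5341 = 39.72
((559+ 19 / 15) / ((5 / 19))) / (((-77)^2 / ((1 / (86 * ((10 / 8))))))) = 29032 / 8691375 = 0.00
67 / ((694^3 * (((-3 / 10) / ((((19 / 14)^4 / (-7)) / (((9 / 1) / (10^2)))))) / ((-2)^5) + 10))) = 2182876750 / 108882279568603753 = 0.00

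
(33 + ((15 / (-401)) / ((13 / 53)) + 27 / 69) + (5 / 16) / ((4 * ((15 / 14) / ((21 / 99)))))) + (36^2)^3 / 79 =826830070036155109 / 30007362528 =27554240.04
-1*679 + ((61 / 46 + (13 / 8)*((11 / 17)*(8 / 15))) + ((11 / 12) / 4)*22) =-31533593 / 46920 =-672.07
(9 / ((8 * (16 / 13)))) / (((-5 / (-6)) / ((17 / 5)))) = 5967 / 1600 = 3.73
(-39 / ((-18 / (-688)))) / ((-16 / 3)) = 559 / 2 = 279.50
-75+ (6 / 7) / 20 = -5247 / 70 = -74.96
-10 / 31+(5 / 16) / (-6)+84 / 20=56921 / 14880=3.83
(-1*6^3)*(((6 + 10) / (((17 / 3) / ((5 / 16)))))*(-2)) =6480 / 17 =381.18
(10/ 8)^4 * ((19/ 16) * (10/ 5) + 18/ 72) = 13125/ 2048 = 6.41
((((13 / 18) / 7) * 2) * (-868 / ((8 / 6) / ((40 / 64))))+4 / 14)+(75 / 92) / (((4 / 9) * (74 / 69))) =-2037911 / 24864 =-81.96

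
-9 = -9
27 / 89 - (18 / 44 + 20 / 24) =-2758 / 2937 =-0.94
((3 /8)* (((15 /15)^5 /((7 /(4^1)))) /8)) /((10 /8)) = 3 /140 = 0.02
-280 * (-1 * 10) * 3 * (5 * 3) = 126000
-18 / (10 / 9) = -81 / 5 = -16.20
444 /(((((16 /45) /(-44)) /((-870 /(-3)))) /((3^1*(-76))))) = 3632963400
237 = 237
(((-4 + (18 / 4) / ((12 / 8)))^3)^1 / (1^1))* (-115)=115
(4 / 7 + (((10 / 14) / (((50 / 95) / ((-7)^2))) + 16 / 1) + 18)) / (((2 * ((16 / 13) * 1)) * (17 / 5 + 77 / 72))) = 827775 / 90104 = 9.19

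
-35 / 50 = -0.70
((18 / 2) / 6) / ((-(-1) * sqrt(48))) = sqrt(3) / 8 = 0.22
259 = 259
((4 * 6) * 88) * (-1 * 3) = -6336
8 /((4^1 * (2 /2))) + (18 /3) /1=8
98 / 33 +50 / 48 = 353 / 88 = 4.01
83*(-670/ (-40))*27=150147/ 4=37536.75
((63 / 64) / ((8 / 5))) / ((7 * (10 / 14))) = 63 / 512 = 0.12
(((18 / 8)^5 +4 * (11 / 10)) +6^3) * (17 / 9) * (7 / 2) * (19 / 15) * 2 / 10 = 3218969873 / 6912000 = 465.71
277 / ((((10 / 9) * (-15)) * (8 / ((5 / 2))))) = -831 / 160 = -5.19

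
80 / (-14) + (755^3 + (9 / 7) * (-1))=430368868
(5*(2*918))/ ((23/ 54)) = 495720/ 23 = 21553.04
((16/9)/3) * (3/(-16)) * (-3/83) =1/249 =0.00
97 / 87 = 1.11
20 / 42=10 / 21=0.48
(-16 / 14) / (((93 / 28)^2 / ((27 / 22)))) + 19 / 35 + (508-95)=152957614 / 369985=413.42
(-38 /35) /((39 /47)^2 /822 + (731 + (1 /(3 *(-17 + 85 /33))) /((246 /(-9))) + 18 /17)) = -3772017712 /2543344260665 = -0.00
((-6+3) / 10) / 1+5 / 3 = 41 / 30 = 1.37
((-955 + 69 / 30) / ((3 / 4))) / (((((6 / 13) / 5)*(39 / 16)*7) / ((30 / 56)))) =-27220 / 63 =-432.06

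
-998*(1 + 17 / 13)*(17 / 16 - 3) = 232035 / 52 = 4462.21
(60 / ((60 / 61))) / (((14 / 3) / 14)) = 183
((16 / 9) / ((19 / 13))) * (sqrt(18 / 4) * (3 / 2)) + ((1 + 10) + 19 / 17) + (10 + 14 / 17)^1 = 52 * sqrt(2) / 19 + 390 / 17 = 26.81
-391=-391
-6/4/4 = -3/8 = -0.38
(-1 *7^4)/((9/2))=-4802/9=-533.56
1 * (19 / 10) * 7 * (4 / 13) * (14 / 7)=532 / 65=8.18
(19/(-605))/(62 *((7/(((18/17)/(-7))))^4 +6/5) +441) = -997272/9030210232391051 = -0.00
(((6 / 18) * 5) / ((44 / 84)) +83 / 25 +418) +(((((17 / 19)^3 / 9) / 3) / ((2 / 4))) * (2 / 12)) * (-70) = 64762606052 / 152784225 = 423.88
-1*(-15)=15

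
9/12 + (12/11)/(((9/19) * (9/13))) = 4.08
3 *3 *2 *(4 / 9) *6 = 48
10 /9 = 1.11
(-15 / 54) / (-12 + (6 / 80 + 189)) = -100 / 63747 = -0.00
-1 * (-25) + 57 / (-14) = 293 / 14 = 20.93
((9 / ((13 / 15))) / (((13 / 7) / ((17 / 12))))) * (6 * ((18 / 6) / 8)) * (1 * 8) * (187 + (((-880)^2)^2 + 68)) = 28902317887489725 / 338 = 85509816235176.70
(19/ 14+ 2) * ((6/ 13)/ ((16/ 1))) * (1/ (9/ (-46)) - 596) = -127135/ 2184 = -58.21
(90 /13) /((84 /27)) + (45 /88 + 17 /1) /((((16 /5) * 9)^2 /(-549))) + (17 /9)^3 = -3924508771 /1494484992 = -2.63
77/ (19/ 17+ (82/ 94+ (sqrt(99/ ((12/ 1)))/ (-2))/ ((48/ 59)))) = 342.63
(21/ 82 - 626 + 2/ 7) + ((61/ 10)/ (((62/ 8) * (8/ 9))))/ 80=-8903364837/ 14235200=-625.45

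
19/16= 1.19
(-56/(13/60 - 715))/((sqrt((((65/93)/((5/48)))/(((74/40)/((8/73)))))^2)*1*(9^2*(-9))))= -586117/2167680528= -0.00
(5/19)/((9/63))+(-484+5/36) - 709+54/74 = -30123841/25308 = -1190.29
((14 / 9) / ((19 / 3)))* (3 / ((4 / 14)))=49 / 19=2.58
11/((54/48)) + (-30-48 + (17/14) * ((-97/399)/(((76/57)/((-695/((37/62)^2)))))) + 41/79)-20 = 624113289059/1812394458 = 344.36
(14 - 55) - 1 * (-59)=18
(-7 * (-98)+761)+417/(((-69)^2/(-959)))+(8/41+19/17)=1364.32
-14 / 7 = -2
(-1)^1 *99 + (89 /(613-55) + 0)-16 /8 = -56269 /558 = -100.84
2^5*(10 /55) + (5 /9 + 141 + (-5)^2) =17065 /99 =172.37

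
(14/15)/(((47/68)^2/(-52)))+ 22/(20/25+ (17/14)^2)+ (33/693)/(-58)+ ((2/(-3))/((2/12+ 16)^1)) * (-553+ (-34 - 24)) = -64693801691947/969557469510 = -66.73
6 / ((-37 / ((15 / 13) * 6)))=-540 / 481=-1.12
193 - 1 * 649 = -456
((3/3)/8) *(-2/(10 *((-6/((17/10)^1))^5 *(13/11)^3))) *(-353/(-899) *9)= 0.00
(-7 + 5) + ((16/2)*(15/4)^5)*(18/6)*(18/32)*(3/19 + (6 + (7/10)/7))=4875487477/77824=62647.61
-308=-308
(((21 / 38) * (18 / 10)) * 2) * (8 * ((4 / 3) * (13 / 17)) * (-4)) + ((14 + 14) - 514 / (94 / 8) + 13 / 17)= -6064159 / 75905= -79.89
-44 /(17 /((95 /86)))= -2090 /731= -2.86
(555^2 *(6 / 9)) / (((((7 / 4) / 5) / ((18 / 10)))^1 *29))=7392600 / 203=36416.75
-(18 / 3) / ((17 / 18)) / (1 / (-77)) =8316 / 17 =489.18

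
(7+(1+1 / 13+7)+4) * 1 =248 / 13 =19.08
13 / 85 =0.15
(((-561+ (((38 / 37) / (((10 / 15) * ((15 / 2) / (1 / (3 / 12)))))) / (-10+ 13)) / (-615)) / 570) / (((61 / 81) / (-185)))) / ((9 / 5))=134.32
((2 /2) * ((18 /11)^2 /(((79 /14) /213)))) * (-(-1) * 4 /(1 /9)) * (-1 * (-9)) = 313038432 /9559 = 32748.03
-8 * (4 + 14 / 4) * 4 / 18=-40 / 3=-13.33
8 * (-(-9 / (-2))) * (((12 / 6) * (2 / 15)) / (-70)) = 24 / 175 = 0.14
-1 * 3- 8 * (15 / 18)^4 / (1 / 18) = -652 / 9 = -72.44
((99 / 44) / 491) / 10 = 9 / 19640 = 0.00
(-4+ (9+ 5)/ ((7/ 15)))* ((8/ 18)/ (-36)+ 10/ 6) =3484/ 81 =43.01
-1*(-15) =15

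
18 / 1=18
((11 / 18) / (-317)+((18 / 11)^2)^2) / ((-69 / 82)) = -24552112205 / 2882183337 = -8.52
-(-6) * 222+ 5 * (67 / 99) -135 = 1200.38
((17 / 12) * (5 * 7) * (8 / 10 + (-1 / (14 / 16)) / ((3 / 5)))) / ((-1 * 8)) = 493 / 72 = 6.85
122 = 122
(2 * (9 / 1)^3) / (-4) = -729 / 2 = -364.50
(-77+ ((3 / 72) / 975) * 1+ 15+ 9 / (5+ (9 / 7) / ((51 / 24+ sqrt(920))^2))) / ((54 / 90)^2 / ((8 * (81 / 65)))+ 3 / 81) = -17782025504002313757 / 21606513799740935+ 21319925760 * sqrt(230) / 332407904611399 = -822.99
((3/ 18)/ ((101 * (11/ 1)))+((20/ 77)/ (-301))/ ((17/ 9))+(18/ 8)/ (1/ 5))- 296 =-284.75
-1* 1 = -1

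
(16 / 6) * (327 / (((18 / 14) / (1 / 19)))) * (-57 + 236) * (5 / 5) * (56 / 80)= 3824156 / 855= 4472.70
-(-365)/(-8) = -365/8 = -45.62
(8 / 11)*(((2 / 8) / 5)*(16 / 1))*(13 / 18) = 0.42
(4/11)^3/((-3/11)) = -64/363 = -0.18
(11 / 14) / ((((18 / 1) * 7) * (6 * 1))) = 11 / 10584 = 0.00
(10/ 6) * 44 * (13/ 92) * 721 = 515515/ 69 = 7471.23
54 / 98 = 27 / 49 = 0.55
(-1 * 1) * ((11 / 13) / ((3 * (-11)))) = 1 / 39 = 0.03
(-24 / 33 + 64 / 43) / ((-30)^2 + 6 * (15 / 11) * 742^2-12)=15 / 88795946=0.00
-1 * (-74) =74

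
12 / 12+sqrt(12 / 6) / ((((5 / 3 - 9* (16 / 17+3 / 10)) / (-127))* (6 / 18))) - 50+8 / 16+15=-67 / 2+194310* sqrt(2) / 4847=23.19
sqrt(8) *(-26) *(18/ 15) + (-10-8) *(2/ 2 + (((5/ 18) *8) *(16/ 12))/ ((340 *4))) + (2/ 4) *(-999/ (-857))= -312 *sqrt(2)/ 5-1525931/ 87414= -105.70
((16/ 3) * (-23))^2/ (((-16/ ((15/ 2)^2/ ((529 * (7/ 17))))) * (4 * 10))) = -85/ 14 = -6.07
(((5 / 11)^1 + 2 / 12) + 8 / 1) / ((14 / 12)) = 569 / 77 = 7.39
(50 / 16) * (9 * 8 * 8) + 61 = 1861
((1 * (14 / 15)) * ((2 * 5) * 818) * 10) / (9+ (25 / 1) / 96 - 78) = -7329280 / 6599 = -1110.67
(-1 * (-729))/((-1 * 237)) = -243/79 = -3.08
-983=-983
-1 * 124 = -124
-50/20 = -5/2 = -2.50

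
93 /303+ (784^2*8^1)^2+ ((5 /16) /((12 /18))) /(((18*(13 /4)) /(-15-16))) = 1523877961160199785 /63024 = 24179327893504.06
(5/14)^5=3125/537824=0.01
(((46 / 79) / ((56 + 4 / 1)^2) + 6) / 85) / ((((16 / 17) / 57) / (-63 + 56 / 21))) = -2934233897 / 11376000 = -257.93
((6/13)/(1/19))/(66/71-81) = -2698/24635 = -0.11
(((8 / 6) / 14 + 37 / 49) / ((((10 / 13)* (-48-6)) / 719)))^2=54604005625 / 252047376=216.64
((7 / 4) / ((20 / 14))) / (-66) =-49 / 2640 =-0.02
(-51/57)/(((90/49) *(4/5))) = -833/1368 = -0.61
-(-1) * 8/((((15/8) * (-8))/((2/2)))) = -8/15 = -0.53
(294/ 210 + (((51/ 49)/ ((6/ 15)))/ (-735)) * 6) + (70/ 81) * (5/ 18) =14167283/ 8751645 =1.62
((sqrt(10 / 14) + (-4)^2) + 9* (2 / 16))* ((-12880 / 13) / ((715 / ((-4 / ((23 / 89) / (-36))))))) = -13875.32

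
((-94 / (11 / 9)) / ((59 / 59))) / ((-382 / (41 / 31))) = 17343 / 65131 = 0.27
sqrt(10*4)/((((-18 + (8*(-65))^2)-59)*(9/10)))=20*sqrt(10)/2432907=0.00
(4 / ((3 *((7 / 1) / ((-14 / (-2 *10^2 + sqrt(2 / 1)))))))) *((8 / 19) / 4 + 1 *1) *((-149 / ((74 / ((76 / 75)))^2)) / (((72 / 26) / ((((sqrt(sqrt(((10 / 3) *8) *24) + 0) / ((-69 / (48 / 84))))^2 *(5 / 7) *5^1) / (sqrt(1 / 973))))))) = -150745088 *sqrt(9730) / 517357809236079- 37686272 *sqrt(4865) / 12933945230901975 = -0.00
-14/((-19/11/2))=16.21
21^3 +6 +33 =9300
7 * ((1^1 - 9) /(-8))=7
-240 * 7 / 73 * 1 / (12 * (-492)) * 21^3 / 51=36015 / 50881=0.71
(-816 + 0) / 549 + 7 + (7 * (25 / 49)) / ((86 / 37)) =776693 / 110166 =7.05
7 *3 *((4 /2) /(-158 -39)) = -42 /197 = -0.21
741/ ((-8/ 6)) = -2223/ 4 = -555.75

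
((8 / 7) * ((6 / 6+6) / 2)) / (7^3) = 4 / 343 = 0.01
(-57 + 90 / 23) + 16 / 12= -3571 / 69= -51.75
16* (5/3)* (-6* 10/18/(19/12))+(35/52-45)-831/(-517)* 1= -151491761/1532388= -98.86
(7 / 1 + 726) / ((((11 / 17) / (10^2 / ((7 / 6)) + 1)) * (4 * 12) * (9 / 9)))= 2046.49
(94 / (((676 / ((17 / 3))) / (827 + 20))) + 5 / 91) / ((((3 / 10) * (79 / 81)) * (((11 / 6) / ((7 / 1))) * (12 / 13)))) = 9435.90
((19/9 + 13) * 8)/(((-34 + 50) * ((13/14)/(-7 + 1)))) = -1904/39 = -48.82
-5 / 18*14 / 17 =-35 / 153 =-0.23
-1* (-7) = 7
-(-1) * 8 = 8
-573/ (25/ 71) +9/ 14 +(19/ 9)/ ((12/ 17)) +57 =-29610373/ 18900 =-1566.69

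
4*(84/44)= 84/11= 7.64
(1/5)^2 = 0.04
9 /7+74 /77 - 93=-6988 /77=-90.75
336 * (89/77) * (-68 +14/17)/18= -813104/561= -1449.38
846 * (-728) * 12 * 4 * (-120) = 3547514880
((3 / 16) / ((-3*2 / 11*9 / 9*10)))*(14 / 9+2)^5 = -5767168 / 295245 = -19.53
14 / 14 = 1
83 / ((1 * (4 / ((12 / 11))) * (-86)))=-0.26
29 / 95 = 0.31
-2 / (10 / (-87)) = 87 / 5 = 17.40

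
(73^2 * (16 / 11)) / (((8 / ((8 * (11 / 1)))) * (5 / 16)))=272844.80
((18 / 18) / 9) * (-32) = -32 / 9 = -3.56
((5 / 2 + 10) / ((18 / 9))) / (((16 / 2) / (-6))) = -75 / 16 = -4.69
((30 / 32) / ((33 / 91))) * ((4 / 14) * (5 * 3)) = 975 / 88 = 11.08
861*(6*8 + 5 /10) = 83517 /2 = 41758.50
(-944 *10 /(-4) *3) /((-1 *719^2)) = -7080 /516961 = -0.01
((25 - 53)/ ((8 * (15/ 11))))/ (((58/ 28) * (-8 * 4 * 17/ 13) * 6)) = 0.00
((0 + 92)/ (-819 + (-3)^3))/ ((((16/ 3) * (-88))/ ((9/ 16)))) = 69/ 529408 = 0.00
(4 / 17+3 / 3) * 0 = 0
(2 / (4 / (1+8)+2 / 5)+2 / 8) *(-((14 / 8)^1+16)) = -14129 / 304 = -46.48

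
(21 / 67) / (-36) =-7 / 804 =-0.01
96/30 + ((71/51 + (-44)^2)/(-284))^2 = 52170696341/1048931280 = 49.74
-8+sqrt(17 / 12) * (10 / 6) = -8+5 * sqrt(51) / 18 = -6.02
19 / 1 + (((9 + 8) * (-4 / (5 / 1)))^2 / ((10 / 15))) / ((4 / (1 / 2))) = 1342 / 25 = 53.68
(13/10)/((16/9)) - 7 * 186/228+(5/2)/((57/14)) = -39811/9120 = -4.37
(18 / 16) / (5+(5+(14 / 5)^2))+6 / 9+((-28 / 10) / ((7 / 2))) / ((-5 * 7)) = 1409741 / 1873200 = 0.75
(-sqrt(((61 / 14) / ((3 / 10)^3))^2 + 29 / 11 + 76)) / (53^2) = -sqrt(112900135315) / 5839911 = -0.06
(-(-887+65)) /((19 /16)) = 13152 /19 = 692.21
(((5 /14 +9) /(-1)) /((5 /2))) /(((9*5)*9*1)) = -131 /14175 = -0.01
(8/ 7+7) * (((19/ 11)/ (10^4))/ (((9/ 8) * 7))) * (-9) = -1083/ 673750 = -0.00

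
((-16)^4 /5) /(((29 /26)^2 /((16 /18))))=354418688 /37845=9365.01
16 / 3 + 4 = 28 / 3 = 9.33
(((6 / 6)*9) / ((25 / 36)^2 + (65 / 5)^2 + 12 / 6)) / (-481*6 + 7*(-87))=-3888 / 258910765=-0.00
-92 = -92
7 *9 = 63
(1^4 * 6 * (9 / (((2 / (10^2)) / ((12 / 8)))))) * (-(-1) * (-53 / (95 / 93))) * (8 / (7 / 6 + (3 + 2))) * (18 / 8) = -431188920 / 703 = -613355.50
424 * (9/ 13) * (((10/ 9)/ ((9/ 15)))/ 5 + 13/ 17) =220904/ 663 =333.19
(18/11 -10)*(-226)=20792/11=1890.18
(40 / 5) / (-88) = -1 / 11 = -0.09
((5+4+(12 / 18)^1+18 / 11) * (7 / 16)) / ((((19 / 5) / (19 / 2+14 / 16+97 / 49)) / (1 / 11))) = 9032195 / 6179712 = 1.46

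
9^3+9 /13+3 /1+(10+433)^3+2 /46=25994772881 /299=86939039.74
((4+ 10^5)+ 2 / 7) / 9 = 700030 / 63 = 11111.59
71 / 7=10.14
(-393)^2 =154449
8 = 8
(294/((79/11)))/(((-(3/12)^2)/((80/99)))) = -125440/237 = -529.28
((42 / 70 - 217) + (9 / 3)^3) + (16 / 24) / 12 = -17041 / 90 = -189.34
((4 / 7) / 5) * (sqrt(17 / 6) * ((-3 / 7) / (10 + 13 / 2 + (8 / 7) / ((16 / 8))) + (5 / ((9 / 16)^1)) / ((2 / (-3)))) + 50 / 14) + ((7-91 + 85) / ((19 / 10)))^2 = 12120 / 17689-19156 * sqrt(102) / 75285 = -1.88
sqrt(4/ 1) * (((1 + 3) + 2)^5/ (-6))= -2592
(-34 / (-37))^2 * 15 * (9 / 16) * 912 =8895420 / 1369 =6497.75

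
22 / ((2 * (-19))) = -11 / 19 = -0.58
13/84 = 0.15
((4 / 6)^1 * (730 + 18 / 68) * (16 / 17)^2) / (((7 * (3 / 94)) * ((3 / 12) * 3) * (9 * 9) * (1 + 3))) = 85355008 / 10744731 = 7.94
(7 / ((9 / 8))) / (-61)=-56 / 549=-0.10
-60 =-60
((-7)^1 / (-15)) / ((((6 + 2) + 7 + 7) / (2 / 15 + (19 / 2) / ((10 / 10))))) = 0.20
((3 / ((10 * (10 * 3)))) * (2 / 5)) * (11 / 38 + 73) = 557 / 1900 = 0.29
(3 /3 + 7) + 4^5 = 1032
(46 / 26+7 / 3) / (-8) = -20 / 39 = -0.51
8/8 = 1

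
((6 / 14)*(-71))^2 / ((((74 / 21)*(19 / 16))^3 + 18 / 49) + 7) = 4390267392 / 382362175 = 11.48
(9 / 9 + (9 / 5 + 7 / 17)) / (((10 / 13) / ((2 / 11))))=3549 / 4675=0.76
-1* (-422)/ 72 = 211/ 36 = 5.86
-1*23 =-23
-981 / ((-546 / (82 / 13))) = 13407 / 1183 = 11.33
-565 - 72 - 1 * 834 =-1471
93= 93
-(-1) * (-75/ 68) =-75/ 68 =-1.10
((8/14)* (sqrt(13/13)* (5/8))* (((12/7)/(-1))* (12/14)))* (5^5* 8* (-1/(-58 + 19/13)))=-3900000/16807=-232.05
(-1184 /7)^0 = 1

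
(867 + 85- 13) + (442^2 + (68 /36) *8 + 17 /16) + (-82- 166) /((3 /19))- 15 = 28041625 /144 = 194733.51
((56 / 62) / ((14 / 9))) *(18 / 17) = 324 / 527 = 0.61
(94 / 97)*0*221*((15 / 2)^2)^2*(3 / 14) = 0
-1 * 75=-75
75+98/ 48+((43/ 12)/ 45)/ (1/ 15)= 5633/ 72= 78.24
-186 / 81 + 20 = 478 / 27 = 17.70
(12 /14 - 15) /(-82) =99 /574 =0.17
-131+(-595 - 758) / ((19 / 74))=-102611 / 19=-5400.58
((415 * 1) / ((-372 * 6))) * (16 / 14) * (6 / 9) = -830 / 5859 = -0.14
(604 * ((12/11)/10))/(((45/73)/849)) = 24956072/275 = 90749.35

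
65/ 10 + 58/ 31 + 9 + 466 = 29969/ 62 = 483.37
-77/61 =-1.26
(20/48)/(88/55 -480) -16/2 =-229657/28704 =-8.00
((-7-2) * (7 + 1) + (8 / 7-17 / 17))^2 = 253009 / 49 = 5163.45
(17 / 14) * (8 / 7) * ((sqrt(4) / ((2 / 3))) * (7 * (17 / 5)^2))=58956 / 175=336.89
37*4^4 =9472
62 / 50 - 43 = -1044 / 25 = -41.76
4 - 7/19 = 69/19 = 3.63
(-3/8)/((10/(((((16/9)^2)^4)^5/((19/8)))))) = -730750818665451459101842416358141509827966271488/4680612931454287571675968323202137757365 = -156122890.18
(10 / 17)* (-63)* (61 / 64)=-19215 / 544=-35.32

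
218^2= 47524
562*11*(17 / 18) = 52547 / 9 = 5838.56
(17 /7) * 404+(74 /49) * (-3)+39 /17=815429 /833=978.91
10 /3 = 3.33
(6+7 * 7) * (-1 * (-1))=55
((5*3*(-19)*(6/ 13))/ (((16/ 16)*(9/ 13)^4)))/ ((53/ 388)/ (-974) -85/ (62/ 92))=4890305990960/ 1077197783427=4.54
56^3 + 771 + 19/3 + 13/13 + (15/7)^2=25930642/147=176398.93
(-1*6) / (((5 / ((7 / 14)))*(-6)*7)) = 1 / 70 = 0.01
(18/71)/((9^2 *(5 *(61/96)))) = 64/64965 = 0.00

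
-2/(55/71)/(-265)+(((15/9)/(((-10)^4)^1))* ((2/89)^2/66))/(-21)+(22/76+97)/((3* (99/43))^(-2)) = 142312693152760325077/30662028595737000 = 4641.33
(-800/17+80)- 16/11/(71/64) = 31.63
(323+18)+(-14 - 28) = 299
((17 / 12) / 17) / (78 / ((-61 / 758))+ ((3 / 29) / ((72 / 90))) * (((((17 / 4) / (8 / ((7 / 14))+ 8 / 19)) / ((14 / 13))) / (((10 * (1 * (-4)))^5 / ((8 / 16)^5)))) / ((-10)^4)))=-5193806643200000000 / 60408909633945600059109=-0.00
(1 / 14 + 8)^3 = 1442897 / 2744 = 525.84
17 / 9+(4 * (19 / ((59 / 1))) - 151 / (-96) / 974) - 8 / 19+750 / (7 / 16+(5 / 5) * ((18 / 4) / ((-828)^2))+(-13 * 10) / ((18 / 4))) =-28597391490527 / 1211591077056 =-23.60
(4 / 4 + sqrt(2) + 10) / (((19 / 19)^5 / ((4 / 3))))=4 * sqrt(2) / 3 + 44 / 3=16.55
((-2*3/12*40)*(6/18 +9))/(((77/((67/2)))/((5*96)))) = -428800/11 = -38981.82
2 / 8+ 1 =1.25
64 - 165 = -101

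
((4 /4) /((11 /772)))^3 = 345679.68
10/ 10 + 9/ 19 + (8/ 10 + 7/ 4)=1529/ 380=4.02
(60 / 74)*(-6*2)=-360 / 37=-9.73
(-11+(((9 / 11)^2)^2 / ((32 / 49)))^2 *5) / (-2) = 1897762549979 / 439006988288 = 4.32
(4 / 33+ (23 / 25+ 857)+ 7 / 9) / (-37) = -2125577 / 91575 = -23.21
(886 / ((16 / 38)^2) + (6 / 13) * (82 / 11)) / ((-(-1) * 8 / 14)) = 160193131 / 18304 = 8751.81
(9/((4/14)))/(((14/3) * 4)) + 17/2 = 163/16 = 10.19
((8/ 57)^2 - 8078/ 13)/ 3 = -26244590/ 126711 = -207.12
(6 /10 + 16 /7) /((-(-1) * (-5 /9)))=-909 /175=-5.19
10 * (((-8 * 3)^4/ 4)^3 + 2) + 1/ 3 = 17118912860651581/ 3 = 5706304286883860.33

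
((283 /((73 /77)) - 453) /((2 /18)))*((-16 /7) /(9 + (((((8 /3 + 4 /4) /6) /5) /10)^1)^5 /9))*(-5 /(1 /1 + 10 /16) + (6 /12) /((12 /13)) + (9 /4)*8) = 1735144767621000000000000 /317732630671069861793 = 5461.02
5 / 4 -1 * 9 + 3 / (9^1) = -89 / 12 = -7.42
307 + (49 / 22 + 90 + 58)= 10059 / 22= 457.23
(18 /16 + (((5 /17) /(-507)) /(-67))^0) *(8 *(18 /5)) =306 /5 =61.20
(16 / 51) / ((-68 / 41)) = -0.19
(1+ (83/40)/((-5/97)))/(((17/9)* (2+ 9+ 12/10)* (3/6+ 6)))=-70659/269620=-0.26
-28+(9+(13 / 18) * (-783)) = -1169 / 2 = -584.50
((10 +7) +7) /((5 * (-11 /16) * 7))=-1.00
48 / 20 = 12 / 5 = 2.40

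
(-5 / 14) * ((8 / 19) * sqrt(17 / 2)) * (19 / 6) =-5 * sqrt(34) / 21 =-1.39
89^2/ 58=7921/ 58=136.57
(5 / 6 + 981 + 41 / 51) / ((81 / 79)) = 7918091 / 8262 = 958.37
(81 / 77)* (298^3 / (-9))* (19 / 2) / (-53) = 2262637116 / 4081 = 554432.03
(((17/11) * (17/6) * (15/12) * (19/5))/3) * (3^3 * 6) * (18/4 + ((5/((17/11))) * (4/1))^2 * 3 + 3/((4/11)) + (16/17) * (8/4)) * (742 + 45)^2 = 63305250253785/176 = 359688921896.51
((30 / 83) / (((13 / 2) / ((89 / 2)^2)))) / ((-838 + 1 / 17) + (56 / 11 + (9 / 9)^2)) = -7406135 / 55948308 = -0.13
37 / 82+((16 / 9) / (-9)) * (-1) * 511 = 673429 / 6642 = 101.39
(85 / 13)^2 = 7225 / 169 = 42.75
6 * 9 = 54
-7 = -7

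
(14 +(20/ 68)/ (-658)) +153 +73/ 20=19088859/ 111860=170.65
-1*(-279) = 279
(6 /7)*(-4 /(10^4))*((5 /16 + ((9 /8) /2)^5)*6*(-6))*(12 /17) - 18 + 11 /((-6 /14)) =-182422414979 /4177920000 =-43.66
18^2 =324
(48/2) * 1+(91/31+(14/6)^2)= 9034/279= 32.38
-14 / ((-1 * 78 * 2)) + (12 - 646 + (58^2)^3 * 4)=11877432024283 / 78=152274769542.09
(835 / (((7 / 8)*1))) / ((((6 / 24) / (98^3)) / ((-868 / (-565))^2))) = 541359904526336 / 63845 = 8479284274.83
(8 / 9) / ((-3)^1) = -8 / 27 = -0.30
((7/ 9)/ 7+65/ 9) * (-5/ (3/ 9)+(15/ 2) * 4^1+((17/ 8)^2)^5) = 22353100305899/ 1610612736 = 13878.63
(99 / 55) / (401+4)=1 / 225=0.00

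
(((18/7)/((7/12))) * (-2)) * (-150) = 1322.45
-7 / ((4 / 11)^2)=-847 / 16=-52.94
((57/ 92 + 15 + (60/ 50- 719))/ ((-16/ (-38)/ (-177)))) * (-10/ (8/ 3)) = -3258777267/ 2944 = -1106921.63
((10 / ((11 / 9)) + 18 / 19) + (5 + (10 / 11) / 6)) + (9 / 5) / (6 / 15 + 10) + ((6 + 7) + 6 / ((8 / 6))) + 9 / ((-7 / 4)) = 556273 / 20748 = 26.81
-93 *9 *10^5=-83700000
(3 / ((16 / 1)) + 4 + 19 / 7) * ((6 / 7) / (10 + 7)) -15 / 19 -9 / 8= -99171 / 63308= -1.57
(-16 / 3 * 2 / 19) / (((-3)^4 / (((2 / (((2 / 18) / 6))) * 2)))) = -256 / 171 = -1.50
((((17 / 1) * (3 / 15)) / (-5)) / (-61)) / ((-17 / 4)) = -4 / 1525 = -0.00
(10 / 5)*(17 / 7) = 34 / 7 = 4.86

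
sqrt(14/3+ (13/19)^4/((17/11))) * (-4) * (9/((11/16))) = -192 * sqrt(1629904461)/67507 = -114.82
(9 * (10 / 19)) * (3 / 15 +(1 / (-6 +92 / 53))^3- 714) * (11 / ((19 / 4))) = -4078635613371 / 520885817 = -7830.19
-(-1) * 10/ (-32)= -5/ 16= -0.31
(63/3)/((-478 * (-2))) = 21/956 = 0.02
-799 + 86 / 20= -7947 / 10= -794.70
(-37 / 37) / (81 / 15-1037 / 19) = 95 / 4672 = 0.02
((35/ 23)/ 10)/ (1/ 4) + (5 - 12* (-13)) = 3717/ 23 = 161.61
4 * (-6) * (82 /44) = -492 /11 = -44.73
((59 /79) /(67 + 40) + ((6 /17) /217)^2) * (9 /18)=803218847 /230069037226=0.00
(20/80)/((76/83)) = 83/304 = 0.27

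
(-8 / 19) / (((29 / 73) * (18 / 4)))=-1168 / 4959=-0.24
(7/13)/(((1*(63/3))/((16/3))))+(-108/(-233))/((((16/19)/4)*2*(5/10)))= 63749/27261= 2.34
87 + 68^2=4711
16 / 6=8 / 3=2.67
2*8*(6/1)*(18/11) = 157.09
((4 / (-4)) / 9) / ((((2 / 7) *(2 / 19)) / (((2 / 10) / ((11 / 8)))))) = -266 / 495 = -0.54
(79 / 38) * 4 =158 / 19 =8.32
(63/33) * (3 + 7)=210/11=19.09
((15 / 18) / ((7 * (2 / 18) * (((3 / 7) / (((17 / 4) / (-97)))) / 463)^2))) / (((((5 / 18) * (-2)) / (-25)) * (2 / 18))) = 292726228725 / 301088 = 972228.15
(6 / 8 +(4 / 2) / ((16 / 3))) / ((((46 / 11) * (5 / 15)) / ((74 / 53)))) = 10989 / 9752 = 1.13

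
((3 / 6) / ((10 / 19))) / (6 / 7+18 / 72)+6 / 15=39 / 31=1.26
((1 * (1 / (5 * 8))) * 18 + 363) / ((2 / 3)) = 21807 / 40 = 545.18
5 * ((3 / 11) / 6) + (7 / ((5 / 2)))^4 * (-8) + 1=-6744341 / 13750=-490.50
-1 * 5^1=-5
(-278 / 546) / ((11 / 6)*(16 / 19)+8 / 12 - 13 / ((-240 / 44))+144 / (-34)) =-897940 / 632359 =-1.42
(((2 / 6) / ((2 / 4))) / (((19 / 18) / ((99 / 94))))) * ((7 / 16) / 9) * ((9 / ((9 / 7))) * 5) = 8085 / 7144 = 1.13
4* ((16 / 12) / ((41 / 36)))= 192 / 41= 4.68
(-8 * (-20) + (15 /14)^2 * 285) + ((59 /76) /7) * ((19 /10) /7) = 954909 /1960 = 487.20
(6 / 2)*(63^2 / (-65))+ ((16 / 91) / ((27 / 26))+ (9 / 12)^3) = -143562257 / 786240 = -182.59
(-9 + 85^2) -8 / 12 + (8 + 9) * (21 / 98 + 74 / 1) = 356033 / 42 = 8476.98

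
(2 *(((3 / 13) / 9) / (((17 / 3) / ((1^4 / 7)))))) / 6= 1 / 4641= 0.00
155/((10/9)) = 279/2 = 139.50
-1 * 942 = -942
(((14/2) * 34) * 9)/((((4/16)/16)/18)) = 2467584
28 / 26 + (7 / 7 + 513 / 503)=20250 / 6539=3.10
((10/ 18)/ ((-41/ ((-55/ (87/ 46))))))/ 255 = 2530/ 1637253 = 0.00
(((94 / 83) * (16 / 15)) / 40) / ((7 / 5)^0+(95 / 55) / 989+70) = 511313 / 1202091075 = 0.00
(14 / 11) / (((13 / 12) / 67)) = 11256 / 143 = 78.71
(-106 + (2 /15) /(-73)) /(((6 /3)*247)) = -58036 /270465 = -0.21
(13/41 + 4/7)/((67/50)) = 12750/19229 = 0.66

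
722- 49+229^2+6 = 53120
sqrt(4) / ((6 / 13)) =13 / 3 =4.33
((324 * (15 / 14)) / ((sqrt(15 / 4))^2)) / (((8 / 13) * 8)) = 1053 / 56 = 18.80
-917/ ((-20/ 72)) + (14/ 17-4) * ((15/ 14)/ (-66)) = 43213383/ 13090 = 3301.25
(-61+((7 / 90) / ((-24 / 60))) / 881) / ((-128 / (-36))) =-1934683 / 112768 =-17.16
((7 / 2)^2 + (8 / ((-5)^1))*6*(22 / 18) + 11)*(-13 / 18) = -8983 / 1080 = -8.32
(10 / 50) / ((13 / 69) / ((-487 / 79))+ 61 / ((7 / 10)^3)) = 11525829 / 10247153695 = 0.00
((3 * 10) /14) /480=1 /224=0.00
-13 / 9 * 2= -26 / 9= -2.89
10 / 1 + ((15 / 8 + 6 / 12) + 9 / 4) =117 / 8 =14.62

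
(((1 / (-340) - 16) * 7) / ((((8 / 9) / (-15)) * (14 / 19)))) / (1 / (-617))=-1722190761 / 1088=-1582895.92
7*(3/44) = 21/44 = 0.48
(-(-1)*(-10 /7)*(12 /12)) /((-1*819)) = 10 /5733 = 0.00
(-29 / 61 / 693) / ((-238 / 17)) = 29 / 591822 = 0.00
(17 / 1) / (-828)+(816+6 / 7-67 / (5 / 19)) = 562.24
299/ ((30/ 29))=289.03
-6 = -6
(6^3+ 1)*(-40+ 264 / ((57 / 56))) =904456 / 19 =47602.95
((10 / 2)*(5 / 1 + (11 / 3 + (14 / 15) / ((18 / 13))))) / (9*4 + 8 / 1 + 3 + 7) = 1261 / 1458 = 0.86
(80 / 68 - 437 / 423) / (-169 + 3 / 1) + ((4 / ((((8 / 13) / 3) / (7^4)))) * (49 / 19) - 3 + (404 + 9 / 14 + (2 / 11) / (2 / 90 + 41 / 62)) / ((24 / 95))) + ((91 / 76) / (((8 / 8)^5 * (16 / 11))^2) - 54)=208524993474765361865 / 1705149087409152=122291.36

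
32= 32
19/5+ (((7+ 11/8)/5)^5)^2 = 1862683692551761449/10485760000000000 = 177.64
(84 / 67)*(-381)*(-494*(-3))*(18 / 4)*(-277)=59121405252 / 67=882409033.61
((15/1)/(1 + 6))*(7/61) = 15/61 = 0.25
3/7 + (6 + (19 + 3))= 199/7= 28.43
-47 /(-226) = 47 /226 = 0.21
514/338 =257/169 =1.52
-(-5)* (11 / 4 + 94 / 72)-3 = 311 / 18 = 17.28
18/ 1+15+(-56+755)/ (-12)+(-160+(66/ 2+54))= -393/ 4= -98.25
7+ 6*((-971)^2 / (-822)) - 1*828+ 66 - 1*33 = -1050797 / 137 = -7670.05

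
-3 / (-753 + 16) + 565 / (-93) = -416126 / 68541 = -6.07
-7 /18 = -0.39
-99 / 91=-1.09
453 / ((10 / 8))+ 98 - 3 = 457.40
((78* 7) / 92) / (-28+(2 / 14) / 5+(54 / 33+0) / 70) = -21021 / 98992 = -0.21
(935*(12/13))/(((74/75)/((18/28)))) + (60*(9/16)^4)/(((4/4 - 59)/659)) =1580852830005/3199565824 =494.08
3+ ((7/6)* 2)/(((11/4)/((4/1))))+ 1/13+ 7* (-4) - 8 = -12668/429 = -29.53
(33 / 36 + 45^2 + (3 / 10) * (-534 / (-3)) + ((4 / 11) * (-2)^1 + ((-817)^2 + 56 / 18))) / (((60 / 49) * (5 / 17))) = 1104349739171 / 594000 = 1859174.65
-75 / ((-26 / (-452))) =-16950 / 13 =-1303.85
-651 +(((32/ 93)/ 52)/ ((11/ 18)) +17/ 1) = -2810474/ 4433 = -633.99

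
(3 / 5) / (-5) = -3 / 25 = -0.12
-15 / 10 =-3 / 2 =-1.50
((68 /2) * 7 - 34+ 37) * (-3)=-723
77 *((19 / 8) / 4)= 1463 / 32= 45.72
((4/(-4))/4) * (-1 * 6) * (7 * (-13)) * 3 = -819/2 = -409.50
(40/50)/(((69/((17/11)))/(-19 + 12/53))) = -13532/40227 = -0.34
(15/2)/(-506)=-15/1012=-0.01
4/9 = 0.44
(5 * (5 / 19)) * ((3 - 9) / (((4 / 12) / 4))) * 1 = -1800 / 19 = -94.74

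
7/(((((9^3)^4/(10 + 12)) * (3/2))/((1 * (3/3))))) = 308/847288609443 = 0.00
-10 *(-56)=560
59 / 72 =0.82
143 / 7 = 20.43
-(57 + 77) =-134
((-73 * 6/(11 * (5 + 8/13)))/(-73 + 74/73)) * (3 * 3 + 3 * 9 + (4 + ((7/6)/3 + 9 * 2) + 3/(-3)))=5.65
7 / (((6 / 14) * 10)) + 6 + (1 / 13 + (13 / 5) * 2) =1007 / 78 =12.91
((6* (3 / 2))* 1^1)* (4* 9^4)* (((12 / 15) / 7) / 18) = 52488 / 35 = 1499.66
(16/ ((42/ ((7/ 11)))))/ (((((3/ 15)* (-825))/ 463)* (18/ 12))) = -0.45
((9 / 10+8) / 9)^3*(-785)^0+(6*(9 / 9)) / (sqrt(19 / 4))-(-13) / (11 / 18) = 12*sqrt(19) / 19+178340659 / 8019000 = 24.99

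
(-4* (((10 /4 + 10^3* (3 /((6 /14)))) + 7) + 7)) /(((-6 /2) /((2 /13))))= 56132 /39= 1439.28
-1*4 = -4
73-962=-889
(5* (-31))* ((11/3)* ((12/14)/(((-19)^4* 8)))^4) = -46035/177292245497819756442132736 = -0.00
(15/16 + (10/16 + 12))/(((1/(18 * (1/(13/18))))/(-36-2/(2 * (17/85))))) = -720657/52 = -13858.79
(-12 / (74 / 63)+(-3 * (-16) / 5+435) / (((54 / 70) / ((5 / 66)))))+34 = 494105 / 7326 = 67.45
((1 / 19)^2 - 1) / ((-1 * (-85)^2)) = 72 / 521645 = 0.00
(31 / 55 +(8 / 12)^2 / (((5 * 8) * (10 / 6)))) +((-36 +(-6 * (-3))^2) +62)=578441 / 1650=350.57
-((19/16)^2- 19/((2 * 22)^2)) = -43377/30976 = -1.40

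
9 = 9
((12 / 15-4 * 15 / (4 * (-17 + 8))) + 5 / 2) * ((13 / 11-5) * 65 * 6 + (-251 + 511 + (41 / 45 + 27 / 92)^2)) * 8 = -34486619201009 / 707008500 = -48778.22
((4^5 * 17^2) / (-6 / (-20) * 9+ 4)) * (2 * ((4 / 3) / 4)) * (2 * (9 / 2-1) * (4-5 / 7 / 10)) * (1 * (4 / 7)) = 651059200 / 1407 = 462728.64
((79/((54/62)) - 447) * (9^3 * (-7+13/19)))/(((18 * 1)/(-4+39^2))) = 138254589.47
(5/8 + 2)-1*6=-27/8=-3.38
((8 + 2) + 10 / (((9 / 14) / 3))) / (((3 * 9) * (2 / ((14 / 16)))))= 595 / 648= 0.92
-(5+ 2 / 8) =-21 / 4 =-5.25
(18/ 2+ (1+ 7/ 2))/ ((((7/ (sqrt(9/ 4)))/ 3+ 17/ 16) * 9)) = 216/ 377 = 0.57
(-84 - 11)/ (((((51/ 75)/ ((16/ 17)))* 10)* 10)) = -380/ 289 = -1.31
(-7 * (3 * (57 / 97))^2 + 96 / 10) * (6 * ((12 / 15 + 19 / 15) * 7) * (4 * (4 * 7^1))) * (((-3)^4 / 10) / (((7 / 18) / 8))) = -23156539386624 / 1176125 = -19688842.08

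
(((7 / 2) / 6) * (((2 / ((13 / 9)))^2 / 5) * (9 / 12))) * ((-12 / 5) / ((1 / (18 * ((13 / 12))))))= -5103 / 650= -7.85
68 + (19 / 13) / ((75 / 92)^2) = 5133316 / 73125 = 70.20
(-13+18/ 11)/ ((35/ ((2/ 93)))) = -50/ 7161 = -0.01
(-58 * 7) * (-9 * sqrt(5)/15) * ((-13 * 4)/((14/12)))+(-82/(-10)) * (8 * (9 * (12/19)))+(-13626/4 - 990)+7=-54288 * sqrt(5)/5 - 763157/190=-28294.95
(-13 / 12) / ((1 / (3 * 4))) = -13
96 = 96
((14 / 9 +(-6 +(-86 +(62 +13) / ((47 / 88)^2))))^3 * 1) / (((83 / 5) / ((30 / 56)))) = 252005830815212607650 / 1521841957794207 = 165592.64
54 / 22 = 27 / 11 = 2.45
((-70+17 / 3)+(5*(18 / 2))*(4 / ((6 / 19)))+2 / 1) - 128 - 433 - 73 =-379 / 3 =-126.33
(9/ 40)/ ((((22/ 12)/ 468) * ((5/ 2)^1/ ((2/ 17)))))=12636/ 4675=2.70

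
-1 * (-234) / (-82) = -117 / 41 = -2.85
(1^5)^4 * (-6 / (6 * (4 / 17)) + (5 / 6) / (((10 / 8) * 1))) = -43 / 12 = -3.58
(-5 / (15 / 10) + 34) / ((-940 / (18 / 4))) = -69 / 470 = -0.15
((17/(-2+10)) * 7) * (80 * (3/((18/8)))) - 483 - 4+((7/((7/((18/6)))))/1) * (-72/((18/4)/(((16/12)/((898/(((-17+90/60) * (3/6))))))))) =1481995/1347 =1100.22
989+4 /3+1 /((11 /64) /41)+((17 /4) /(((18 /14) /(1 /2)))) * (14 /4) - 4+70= 2060251 /1584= 1300.66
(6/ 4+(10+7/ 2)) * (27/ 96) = 135/ 32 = 4.22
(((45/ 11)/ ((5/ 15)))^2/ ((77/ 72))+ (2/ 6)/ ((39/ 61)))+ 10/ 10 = 155185826/ 1090089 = 142.36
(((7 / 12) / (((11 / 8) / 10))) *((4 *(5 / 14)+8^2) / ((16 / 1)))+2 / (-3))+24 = 895 / 22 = 40.68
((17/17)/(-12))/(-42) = 1/504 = 0.00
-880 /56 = -110 /7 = -15.71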